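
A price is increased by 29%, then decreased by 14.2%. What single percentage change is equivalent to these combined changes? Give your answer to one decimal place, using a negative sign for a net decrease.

10.7%

The combined multiplier is 1.29 × 0.858 = 1.10682.
That corresponds to an increase of 10.7%.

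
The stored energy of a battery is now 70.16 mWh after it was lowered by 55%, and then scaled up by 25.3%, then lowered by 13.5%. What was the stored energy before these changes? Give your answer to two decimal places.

143.85 mWh

Undoing the 13.5% decrease: 70.16 ÷ 0.865 ≈ 81.109827.
Undoing the 25.3% increase: 81.109827 ÷ 1.253 ≈ 64.732504.
Undoing the 55% decrease: 64.732504 ÷ 0.45 ≈ 143.85 mWh.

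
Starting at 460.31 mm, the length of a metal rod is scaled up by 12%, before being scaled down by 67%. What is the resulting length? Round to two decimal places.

Each change multiplies by a factor: 1.12 × 0.33 = 0.3696.
460.31 × 0.3696 = 170.130576 ≈ 170.13.

170.13 mm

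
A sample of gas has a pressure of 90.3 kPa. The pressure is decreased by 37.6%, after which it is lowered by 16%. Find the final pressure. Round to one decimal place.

After the 37.6% decrease: 90.3 × 0.624 = 56.3472.
16% decrease: 56.3472 × 0.84 = 47.331648 ≈ 47.3.

47.3 kPa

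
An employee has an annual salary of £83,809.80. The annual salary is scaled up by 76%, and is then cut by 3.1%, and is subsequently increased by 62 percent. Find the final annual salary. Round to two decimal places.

76% increase: £83,809.80 × 1.76 = £147505.248.
After the 3.1% decrease: £147505.248 × 0.969 = £142932.585312.
62% increase: £142932.585312 × 1.62 = £231550.78820544 ≈ £231,550.79.

£231,550.79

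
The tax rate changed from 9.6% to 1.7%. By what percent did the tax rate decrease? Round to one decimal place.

The change is 1.7 − 9.6 = -7.9 percentage points.
Relative to the original 9.6%, that is -7.9 ÷ 9.6 ≈ -82.3%.
So the tax rate fell by 82.3%.

82.3%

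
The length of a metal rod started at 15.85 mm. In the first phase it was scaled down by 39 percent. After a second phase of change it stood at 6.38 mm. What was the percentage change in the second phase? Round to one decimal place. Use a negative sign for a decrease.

-34.0%

After the first phase: 15.85 × 0.61 = 9.6685.
Second-phase multiplier: 6.38 ÷ 9.6685 ≈ 0.65987.
That is a change of -34.0%.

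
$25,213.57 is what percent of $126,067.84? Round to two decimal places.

20.00%

$25,213.57 ÷ $126,067.84 ≈ 20.00%.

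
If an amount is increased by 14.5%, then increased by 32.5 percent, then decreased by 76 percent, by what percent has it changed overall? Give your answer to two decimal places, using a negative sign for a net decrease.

-63.59%

A 14.5% increase multiplies by 1.145.
Then a 32.5% increase: 1.145 × 1.325 = 1.517125.
Then a 76% decrease: 1.517125 × 0.24 = 0.36411.
Overall factor 0.36411, i.e. -63.59%.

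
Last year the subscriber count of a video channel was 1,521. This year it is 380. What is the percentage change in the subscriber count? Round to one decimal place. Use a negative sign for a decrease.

-75.0%

Change: 380 − 1,521 = -1,141.
Relative to the original: -1,141 ÷ 1,521 ≈ -75.0%.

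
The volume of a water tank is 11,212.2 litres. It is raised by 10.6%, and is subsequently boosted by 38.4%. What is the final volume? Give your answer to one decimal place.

17,162.6 litres

Each change multiplies by a factor: 1.106 × 1.384 = 1.530704.
11,212.2 × 1.530704 = 17162.5593888 ≈ 17,162.6.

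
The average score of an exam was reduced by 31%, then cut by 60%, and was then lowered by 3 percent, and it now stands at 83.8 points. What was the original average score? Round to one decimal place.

313.0 points

The overall multiplier applied was 0.69 × 0.4 × 0.97 = 0.26772.
So the original average score was 83.8 ÷ 0.26772 ≈ 313.0 points.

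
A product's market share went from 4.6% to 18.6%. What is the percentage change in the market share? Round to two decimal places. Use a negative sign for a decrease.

The change is 18.6 − 4.6 = 14.0 percentage points.
Relative to the original 4.6%, that is 14.0 ÷ 4.6 ≈ 304.35%.

304.35%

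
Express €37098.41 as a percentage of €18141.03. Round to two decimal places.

€37098.41 ÷ €18141.03 ≈ 204.50%.

204.50%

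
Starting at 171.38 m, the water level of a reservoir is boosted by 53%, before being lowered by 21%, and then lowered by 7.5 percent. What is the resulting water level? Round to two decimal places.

191.61 m

After the 53% increase: 171.38 × 1.53 = 262.2114.
After the 21% decrease: 262.2114 × 0.79 = 207.147006.
7.5% decrease: 207.147006 × 0.925 = 191.61098055 ≈ 191.61.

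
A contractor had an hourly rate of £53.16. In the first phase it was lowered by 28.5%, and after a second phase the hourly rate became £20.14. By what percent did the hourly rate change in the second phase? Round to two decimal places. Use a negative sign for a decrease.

After the first phase: £53.16 × 0.715 = £38.0094.
Second-phase multiplier: £20.14 ÷ £38.0094 ≈ 0.529869.
That is a change of -47.01%.

-47.01%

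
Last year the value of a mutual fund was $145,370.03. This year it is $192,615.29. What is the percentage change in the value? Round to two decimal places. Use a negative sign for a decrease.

Change: $192,615.29 − $145,370.03 = $47,245.26.
Relative to the original: $47,245.26 ÷ $145,370.03 ≈ 32.50%.

32.50%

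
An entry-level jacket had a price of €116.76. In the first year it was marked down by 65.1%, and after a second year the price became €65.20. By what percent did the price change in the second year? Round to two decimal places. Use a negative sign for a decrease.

After the first year: €116.76 × 0.349 = €40.74924.
Second-year multiplier: €65.20 ÷ €40.74924 ≈ 1.60003.
That is a change of 60.00%.

60.00%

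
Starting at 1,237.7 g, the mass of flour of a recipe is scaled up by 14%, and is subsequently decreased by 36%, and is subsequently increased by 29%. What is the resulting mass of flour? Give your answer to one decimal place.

1,164.9 g

Each change multiplies by a factor: 1.14 × 0.64 × 1.29 = 0.941184.
1,237.7 × 0.941184 = 1164.9034368 ≈ 1,164.9.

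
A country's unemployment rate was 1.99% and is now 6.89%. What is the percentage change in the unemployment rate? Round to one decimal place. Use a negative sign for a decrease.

The change is 6.89 − 1.99 = 4.90 percentage points.
Relative to the original 1.99%, that is 4.90 ÷ 1.99 ≈ 246.2%.

246.2%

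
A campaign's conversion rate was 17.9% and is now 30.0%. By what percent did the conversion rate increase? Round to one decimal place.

The change is 30.0 − 17.9 = 12.1 percentage points.
Relative to the original 17.9%, that is 12.1 ÷ 17.9 ≈ 67.6%.
So the conversion rate rose by 67.6%.

67.6%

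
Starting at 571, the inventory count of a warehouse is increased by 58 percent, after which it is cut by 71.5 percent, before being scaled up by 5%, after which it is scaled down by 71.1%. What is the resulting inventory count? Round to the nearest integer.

78

Each change multiplies by a factor: 1.58 × 0.285 × 1.05 × 0.289 = 0.136643535.
571 × 0.136643535 = 78.023458485 ≈ 78.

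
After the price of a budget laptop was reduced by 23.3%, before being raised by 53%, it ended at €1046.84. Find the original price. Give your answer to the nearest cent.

The overall multiplier applied was 0.767 × 1.53 = 1.17351.
So the original price was €1046.84 ÷ 1.17351 ≈ €892.06.

€892.06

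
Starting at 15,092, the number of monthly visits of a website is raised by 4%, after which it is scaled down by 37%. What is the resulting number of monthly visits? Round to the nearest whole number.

9,888

4% increase: 15,092 × 1.04 = 15695.68.
37% decrease: 15695.68 × 0.63 = 9888.2784 ≈ 9,888.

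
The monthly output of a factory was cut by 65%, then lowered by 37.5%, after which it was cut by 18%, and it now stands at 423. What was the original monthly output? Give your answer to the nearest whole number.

Undoing the 18% decrease: 423 ÷ 0.82 ≈ 515.853659.
Undoing the 37.5% decrease: 515.853659 ÷ 0.625 ≈ 825.365854.
Undoing the 65% decrease: 825.365854 ÷ 0.35 ≈ 2358.

2358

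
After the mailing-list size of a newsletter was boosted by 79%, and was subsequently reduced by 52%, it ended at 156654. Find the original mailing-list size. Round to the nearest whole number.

182325

Undoing the 52% decrease: 156654 ÷ 0.48 = 326362.5.
Undoing the 79% increase: 326362.5 ÷ 1.79 ≈ 182325.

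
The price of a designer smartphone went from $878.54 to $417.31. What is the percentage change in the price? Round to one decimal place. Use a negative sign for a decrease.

-52.5%

Change: $417.31 − $878.54 = -$461.23.
Relative to the original: -$461.23 ÷ $878.54 ≈ -52.5%.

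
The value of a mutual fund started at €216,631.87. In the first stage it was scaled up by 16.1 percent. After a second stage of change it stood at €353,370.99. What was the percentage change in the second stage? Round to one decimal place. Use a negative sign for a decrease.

After the first stage: €216,631.87 × 1.161 = €251509.60107.
Second-stage multiplier: €353,370.99 ÷ €251509.60107 ≈ 1.405.
That is a change of 40.5%.

40.5%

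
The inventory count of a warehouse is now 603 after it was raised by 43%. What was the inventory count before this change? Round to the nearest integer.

The overall multiplier applied was 1.43.
So the original inventory count was 603 ÷ 1.43 ≈ 422.

422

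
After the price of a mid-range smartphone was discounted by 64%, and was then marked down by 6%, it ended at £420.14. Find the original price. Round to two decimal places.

The overall multiplier applied was 0.36 × 0.94 = 0.3384.
So the original price was £420.14 ÷ 0.3384 ≈ £1241.55.

£1241.55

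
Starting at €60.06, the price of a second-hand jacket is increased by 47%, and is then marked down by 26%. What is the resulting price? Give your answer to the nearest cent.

Apply the 47% increase: €60.06 × 1.47 = €88.2882.
Apply the 26% decrease: €88.2882 × 0.74 = €65.333268 ≈ €65.33.

€65.33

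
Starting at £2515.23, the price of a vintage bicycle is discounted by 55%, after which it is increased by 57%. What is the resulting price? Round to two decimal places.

£1777.01

Each change multiplies by a factor: 0.45 × 1.57 = 0.7065.
£2515.23 × 0.7065 = £1777.009995 ≈ £1777.01.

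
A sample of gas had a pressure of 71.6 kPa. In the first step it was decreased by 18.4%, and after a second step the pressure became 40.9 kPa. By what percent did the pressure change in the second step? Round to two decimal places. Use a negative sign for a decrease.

-30.00%

After the first step: 71.6 × 0.816 = 58.4256.
Second-step multiplier: 40.9 ÷ 58.4256 ≈ 0.700036.
That is a change of -30.00%.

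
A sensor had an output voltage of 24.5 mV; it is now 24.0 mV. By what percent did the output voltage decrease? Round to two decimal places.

2.04%

Change: 24.0 − 24.5 = -0.5.
Relative to the original: -0.5 ÷ 24.5 ≈ -2.04%.
So the output voltage decreased by 2.04%.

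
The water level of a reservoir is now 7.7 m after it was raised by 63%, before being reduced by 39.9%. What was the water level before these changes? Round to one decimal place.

The overall multiplier applied was 1.63 × 0.601 = 0.97963.
So the original water level was 7.7 ÷ 0.97963 ≈ 7.9 m.

7.9 m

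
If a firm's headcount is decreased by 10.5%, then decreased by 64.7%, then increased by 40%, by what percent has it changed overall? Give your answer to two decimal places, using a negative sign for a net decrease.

-55.77%

A 10.5% decrease multiplies by 0.895.
Then a 64.7% decrease: 0.895 × 0.353 = 0.315935.
Then a 40% increase: 0.315935 × 1.4 = 0.442309.
Overall factor 0.442309, i.e. -55.77%.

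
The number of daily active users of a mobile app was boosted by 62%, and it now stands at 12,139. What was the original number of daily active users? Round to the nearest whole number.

The overall multiplier applied was 1.62.
So the original number of daily active users was 12,139 ÷ 1.62 ≈ 7,493.

7,493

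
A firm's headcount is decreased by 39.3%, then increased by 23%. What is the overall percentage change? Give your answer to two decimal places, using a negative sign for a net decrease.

A 39.3% decrease multiplies by 0.607.
Then a 23% increase: 0.607 × 1.23 = 0.74661.
Overall factor 0.74661, i.e. -25.34%.

-25.34%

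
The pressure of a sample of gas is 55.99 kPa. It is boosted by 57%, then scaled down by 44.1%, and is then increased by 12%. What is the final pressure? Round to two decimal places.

Each change multiplies by a factor: 1.57 × 0.559 × 1.12 = 0.9829456.
55.99 × 0.9829456 = 55.035124144 ≈ 55.04.

55.04 kPa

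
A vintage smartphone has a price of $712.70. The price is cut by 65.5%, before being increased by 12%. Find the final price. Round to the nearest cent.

Each change multiplies by a factor: 0.345 × 1.12 = 0.3864.
$712.70 × 0.3864 = $275.38728 ≈ $275.39.

$275.39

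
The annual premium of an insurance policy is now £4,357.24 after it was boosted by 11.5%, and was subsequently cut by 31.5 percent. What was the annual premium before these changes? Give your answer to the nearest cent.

The overall multiplier applied was 1.115 × 0.685 = 0.763775.
So the original annual premium was £4,357.24 ÷ 0.763775 ≈ £5,704.87.

£5,704.87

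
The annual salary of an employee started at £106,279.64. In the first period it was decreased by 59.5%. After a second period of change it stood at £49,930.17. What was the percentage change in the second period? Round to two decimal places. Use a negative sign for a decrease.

16.00%

After the first period: £106,279.64 × 0.405 = £43043.2542.
Second-period multiplier: £49,930.17 ÷ £43043.2542 ≈ 1.16.
That is a change of 16.00%.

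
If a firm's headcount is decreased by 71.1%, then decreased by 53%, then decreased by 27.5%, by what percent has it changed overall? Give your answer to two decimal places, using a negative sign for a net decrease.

-90.15%

A 71.1% decrease multiplies by 0.289.
Then a 53% decrease: 0.289 × 0.47 = 0.13583.
Then a 27.5% decrease: 0.13583 × 0.725 = 0.09847675.
Overall factor 0.09847675, i.e. -90.15%.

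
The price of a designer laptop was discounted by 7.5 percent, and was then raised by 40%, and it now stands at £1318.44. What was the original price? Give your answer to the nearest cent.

Undoing the 40% increase: £1318.44 ÷ 1.4 ≈ £941.742857.
Undoing the 7.5% decrease: £941.742857 ÷ 0.925 ≈ £1018.10.

£1018.10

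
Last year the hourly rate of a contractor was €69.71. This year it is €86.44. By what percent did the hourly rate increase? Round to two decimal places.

Change: €86.44 − €69.71 = €16.73.
Relative to the original: €16.73 ÷ €69.71 ≈ 24.00%.
So the hourly rate increased by 24.00%.

24.00%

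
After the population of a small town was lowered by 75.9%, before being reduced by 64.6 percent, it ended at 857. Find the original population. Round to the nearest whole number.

The overall multiplier applied was 0.241 × 0.354 = 0.085314.
So the original population was 857 ÷ 0.085314 ≈ 10045.

10045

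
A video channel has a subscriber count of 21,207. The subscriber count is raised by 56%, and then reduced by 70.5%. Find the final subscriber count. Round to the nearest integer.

9,759

Each change multiplies by a factor: 1.56 × 0.295 = 0.4602.
21,207 × 0.4602 = 9759.4614 ≈ 9,759.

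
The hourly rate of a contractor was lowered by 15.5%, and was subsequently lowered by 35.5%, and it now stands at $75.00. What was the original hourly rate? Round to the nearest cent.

$137.61

The overall multiplier applied was 0.845 × 0.645 = 0.545025.
So the original hourly rate was $75.00 ÷ 0.545025 ≈ $137.61.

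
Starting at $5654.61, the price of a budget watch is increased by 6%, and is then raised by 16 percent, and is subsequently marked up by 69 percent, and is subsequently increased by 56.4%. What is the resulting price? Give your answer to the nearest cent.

$18377.65

Each change multiplies by a factor: 1.06 × 1.16 × 1.69 × 1.564 = 3.250029536.
$5654.61 × 3.250029536 = $18377.64951456096 ≈ $18377.65.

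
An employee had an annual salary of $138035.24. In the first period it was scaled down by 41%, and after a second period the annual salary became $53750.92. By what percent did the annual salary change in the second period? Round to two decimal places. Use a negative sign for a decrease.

-34.00%

After the first period: $138035.24 × 0.59 = $81440.7916.
Second-period multiplier: $53750.92 ÷ $81440.7916 ≈ 0.66.
That is a change of -34.00%.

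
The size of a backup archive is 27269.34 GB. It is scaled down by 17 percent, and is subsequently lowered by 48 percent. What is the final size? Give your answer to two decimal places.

11769.45 GB

Each change multiplies by a factor: 0.83 × 0.52 = 0.4316.
27269.34 × 0.4316 = 11769.447144 ≈ 11769.45.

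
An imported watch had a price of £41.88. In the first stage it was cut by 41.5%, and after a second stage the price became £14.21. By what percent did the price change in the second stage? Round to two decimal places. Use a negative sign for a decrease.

-42.00%

After the first stage: £41.88 × 0.585 = £24.4998.
Second-stage multiplier: £14.21 ÷ £24.4998 ≈ 0.580005.
That is a change of -42.00%.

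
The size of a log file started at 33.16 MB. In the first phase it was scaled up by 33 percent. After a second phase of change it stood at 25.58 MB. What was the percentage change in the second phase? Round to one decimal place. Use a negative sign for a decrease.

After the first phase: 33.16 × 1.33 = 44.1028.
Second-phase multiplier: 25.58 ÷ 44.1028 ≈ 0.58001.
That is a change of -42.0%.

-42.0%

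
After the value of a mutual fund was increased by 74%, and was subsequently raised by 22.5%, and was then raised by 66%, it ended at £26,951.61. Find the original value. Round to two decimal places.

Undoing the 66% increase: £26,951.61 ÷ 1.66 ≈ £16235.909639.
Undoing the 22.5% increase: £16235.909639 ÷ 1.225 ≈ £13253.803787.
Undoing the 74% increase: £13253.803787 ÷ 1.74 ≈ £7,617.13.

£7,617.13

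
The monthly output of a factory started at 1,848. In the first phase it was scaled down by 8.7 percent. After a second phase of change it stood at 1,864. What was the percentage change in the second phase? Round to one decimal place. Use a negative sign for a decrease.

10.5%

After the first phase: 1,848 × 0.913 = 1687.224.
Second-phase multiplier: 1,864 ÷ 1687.224 ≈ 1.10477.
That is a change of 10.5%.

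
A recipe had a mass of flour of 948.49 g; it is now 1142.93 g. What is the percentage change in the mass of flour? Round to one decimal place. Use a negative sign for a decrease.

Change: 1142.93 − 948.49 = 194.44.
Relative to the original: 194.44 ÷ 948.49 ≈ 20.5%.

20.5%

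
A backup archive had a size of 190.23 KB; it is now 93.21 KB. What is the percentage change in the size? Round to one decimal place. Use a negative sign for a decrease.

Change: 93.21 − 190.23 = -97.02.
Relative to the original: -97.02 ÷ 190.23 ≈ -51.0%.

-51.0%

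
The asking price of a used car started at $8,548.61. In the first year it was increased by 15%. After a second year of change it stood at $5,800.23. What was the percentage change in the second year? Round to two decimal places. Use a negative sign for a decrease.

After the first year: $8,548.61 × 1.15 = $9830.9015.
Second-year multiplier: $5,800.23 ÷ $9830.9015 ≈ 0.59.
That is a change of -41.00%.

-41.00%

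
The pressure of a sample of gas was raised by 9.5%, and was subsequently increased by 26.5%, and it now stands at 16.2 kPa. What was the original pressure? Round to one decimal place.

11.7 kPa

Undoing the 26.5% increase: 16.2 ÷ 1.265 ≈ 12.806324.
Undoing the 9.5% increase: 12.806324 ÷ 1.095 ≈ 11.7 kPa.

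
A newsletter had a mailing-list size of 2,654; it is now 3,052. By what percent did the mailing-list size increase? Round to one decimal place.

Change: 3,052 − 2,654 = 398.
Relative to the original: 398 ÷ 2,654 ≈ 15.0%.
So the mailing-list size increased by 15.0%.

15.0%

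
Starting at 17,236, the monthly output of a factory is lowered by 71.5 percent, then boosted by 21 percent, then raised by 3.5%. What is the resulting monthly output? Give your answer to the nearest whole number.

Each change multiplies by a factor: 0.285 × 1.21 × 1.035 = 0.35691975.
17,236 × 0.35691975 = 6151.868811 ≈ 6,152.

6,152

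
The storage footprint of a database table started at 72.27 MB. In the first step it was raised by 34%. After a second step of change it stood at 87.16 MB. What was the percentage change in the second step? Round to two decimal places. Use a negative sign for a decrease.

After the first step: 72.27 × 1.34 = 96.8418.
Second-step multiplier: 87.16 ÷ 96.8418 ≈ 0.900025.
That is a change of -10.00%.

-10.00%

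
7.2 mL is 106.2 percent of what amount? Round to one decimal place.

7.2 mL ÷ 1.062 ≈ 6.8 mL.

6.8 mL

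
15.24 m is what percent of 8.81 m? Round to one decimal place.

173.0%

15.24 m ÷ 8.81 m ≈ 173.0%.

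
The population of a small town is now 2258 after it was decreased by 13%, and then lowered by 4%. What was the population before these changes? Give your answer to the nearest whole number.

2704

Undoing the 4% decrease: 2258 ÷ 0.96 ≈ 2352.083333.
Undoing the 13% decrease: 2352.083333 ÷ 0.87 ≈ 2704.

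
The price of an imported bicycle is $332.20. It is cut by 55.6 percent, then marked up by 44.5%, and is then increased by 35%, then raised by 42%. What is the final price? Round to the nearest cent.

$408.58

Each change multiplies by a factor: 0.444 × 1.445 × 1.35 × 1.42 = 1.22990886.
$332.20 × 1.22990886 = $408.575723292 ≈ $408.58.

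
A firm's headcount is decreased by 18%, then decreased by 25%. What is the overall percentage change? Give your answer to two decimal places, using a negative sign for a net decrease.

-38.50%

The combined multiplier is 0.82 × 0.75 = 0.615.
That corresponds to a decrease of 38.50%.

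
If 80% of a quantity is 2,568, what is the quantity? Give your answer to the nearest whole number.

2,568 ÷ 0.8 = 3,210.

3,210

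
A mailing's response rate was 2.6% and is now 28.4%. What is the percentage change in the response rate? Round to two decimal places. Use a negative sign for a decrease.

The change is 28.4 − 2.6 = 25.8 percentage points.
Relative to the original 2.6%, that is 25.8 ÷ 2.6 ≈ 992.31%.

992.31%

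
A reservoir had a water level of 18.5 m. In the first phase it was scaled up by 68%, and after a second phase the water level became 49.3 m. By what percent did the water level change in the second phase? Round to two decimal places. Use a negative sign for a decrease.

58.62%

After the first phase: 18.5 × 1.68 = 31.08.
Second-phase multiplier: 49.3 ÷ 31.08 ≈ 1.586229.
That is a change of 58.62%.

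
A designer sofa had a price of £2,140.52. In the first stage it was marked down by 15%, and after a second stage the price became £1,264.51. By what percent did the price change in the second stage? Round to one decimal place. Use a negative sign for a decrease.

-30.5%

After the first stage: £2,140.52 × 0.85 = £1819.442.
Second-stage multiplier: £1,264.51 ÷ £1819.442 ≈ 0.695.
That is a change of -30.5%.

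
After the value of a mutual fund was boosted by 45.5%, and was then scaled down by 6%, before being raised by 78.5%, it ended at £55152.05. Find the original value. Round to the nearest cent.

Undoing the 78.5% increase: £55152.05 ÷ 1.785 ≈ £30897.507003.
Undoing the 6% decrease: £30897.507003 ÷ 0.94 ≈ £32869.688301.
Undoing the 45.5% increase: £32869.688301 ÷ 1.455 ≈ £22590.85.

£22590.85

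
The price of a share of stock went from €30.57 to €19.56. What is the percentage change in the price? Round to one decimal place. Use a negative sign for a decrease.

-36.0%

Change: €19.56 − €30.57 = -€11.01.
Relative to the original: -€11.01 ÷ €30.57 ≈ -36.0%.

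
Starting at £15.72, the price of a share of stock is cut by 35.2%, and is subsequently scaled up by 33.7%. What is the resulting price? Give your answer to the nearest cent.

£13.62

Apply the 35.2% decrease: £15.72 × 0.648 = £10.18656.
Apply the 33.7% increase: £10.18656 × 1.337 = £13.61943072 ≈ £13.62.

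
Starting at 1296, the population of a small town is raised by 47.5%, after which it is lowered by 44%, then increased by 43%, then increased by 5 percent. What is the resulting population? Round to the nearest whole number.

Each change multiplies by a factor: 1.475 × 0.56 × 1.43 × 1.05 = 1.240239.
1296 × 1.240239 = 1607.349744 ≈ 1607.

1607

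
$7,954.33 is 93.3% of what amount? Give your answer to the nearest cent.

$7,954.33 ÷ 0.933 ≈ $8,525.54.

$8,525.54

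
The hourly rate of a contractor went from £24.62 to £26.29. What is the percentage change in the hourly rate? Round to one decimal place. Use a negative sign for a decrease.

6.8%

Change: £26.29 − £24.62 = £1.67.
Relative to the original: £1.67 ÷ £24.62 ≈ 6.8%.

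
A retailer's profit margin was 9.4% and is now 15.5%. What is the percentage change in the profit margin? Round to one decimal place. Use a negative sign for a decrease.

64.9%

The change is 15.5 − 9.4 = 6.1 percentage points.
Relative to the original 9.4%, that is 6.1 ÷ 9.4 ≈ 64.9%.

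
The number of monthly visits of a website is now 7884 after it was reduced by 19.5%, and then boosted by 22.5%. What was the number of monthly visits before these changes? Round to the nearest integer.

The overall multiplier applied was 0.805 × 1.225 = 0.986125.
So the original number of monthly visits was 7884 ÷ 0.986125 ≈ 7995.

7995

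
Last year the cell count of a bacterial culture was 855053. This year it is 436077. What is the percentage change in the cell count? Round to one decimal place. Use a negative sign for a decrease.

-49.0%

Change: 436077 − 855053 = -418976.
Relative to the original: -418976 ÷ 855053 ≈ -49.0%.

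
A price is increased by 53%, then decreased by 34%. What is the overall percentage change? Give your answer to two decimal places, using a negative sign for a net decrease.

A 53% increase multiplies by 1.53.
Then a 34% decrease: 1.53 × 0.66 = 1.0098.
Overall factor 1.0098, i.e. 0.98%.

0.98%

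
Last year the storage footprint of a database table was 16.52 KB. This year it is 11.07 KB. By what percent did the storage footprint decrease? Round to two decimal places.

Change: 11.07 − 16.52 = -5.45.
Relative to the original: -5.45 ÷ 16.52 ≈ -32.99%.
So the storage footprint decreased by 32.99%.

32.99%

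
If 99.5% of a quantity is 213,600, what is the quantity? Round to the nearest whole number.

213,600 ÷ 0.995 ≈ 214,673.

214,673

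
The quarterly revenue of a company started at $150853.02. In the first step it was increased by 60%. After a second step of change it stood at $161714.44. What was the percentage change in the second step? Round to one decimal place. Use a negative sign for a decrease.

After the first step: $150853.02 × 1.6 = $241364.832.
Second-step multiplier: $161714.44 ÷ $241364.832 ≈ 0.67.
That is a change of -33.0%.

-33.0%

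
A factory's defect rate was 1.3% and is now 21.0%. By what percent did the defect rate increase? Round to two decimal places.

1515.38%

The change is 21.0 − 1.3 = 19.7 percentage points.
Relative to the original 1.3%, that is 19.7 ÷ 1.3 ≈ 1515.38%.
So the defect rate rose by 1515.38%.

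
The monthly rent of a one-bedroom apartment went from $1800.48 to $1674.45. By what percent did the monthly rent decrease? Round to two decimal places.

Change: $1674.45 − $1800.48 = -$126.03.
Relative to the original: -$126.03 ÷ $1800.48 ≈ -7.00%.
So the monthly rent decreased by 7.00%.

7.00%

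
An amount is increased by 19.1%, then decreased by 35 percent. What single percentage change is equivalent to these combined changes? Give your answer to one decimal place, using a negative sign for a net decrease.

-22.6%

A 19.1% increase multiplies by 1.191.
Then a 35% decrease: 1.191 × 0.65 = 0.77415.
Overall factor 0.77415, i.e. -22.6%.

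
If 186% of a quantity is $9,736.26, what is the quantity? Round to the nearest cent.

$9,736.26 ÷ 1.86 ≈ $5,234.55.

$5,234.55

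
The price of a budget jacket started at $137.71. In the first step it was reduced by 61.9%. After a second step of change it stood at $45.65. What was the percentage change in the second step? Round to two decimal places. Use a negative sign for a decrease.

-12.99%

After the first step: $137.71 × 0.381 = $52.46751.
Second-step multiplier: $45.65 ÷ $52.46751 ≈ 0.870062.
That is a change of -12.99%.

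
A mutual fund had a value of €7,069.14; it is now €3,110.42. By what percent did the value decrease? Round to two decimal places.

Change: €3,110.42 − €7,069.14 = -€3,958.72.
Relative to the original: -€3,958.72 ÷ €7,069.14 ≈ -56.00%.
So the value decreased by 56.00%.

56.00%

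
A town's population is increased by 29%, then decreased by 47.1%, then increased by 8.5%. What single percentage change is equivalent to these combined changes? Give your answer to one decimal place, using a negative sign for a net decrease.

-26.0%

The combined multiplier is 1.29 × 0.529 × 1.085 = 0.74041485.
That corresponds to a decrease of 26.0%.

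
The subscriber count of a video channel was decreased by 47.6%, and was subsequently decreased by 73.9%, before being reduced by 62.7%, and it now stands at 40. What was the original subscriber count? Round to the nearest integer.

Undoing the 62.7% decrease: 40 ÷ 0.373 ≈ 107.238606.
Undoing the 73.9% decrease: 107.238606 ÷ 0.261 ≈ 410.875885.
Undoing the 47.6% decrease: 410.875885 ÷ 0.524 ≈ 784.

784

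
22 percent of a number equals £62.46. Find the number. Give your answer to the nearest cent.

£62.46 ÷ 0.22 ≈ £283.91.

£283.91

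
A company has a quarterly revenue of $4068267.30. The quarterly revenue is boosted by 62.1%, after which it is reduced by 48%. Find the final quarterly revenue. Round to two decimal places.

$3429223.87

After the 62.1% increase: $4068267.30 × 1.621 = $6594661.2933.
48% decrease: $6594661.2933 × 0.52 = $3429223.872516 ≈ $3429223.87.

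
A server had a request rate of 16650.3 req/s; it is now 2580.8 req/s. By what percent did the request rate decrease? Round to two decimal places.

Change: 2580.8 − 16650.3 = -14069.5.
Relative to the original: -14069.5 ÷ 16650.3 ≈ -84.50%.
So the request rate decreased by 84.50%.

84.50%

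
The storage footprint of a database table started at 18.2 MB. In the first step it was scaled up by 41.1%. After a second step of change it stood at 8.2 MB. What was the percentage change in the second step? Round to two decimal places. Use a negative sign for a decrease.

After the first step: 18.2 × 1.411 = 25.6802.
Second-step multiplier: 8.2 ÷ 25.6802 ≈ 0.319312.
That is a change of -68.07%.

-68.07%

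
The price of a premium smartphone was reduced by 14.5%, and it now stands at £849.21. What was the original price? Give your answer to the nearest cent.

£993.23

The overall multiplier applied was 0.855.
So the original price was £849.21 ÷ 0.855 ≈ £993.23.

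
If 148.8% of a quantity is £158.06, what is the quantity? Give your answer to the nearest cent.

£106.22

£158.06 ÷ 1.488 ≈ £106.22.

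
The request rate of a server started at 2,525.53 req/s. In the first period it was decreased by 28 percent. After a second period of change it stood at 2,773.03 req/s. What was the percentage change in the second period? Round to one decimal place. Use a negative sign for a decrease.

52.5%

After the first period: 2,525.53 × 0.72 = 1818.3816.
Second-period multiplier: 2,773.03 ÷ 1818.3816 ≈ 1.525.
That is a change of 52.5%.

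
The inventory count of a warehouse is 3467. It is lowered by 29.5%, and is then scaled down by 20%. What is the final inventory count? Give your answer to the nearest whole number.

29.5% decrease: 3467 × 0.705 = 2444.235.
Apply the 20% decrease: 2444.235 × 0.8 = 1955.388 ≈ 1955.

1955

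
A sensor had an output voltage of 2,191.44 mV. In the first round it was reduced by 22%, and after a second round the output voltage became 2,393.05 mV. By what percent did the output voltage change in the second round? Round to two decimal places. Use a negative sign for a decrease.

40.00%

After the first round: 2,191.44 × 0.78 = 1709.3232.
Second-round multiplier: 2,393.05 ÷ 1709.3232 ≈ 1.399999.
That is a change of 40.00%.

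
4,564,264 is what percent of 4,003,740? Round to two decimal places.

4,564,264 ÷ 4,003,740 ≈ 114.00%.

114.00%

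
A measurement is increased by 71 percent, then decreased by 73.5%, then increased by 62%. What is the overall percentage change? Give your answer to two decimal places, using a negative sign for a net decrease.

A 71% increase multiplies by 1.71.
Then a 73.5% decrease: 1.71 × 0.265 = 0.45315.
Then a 62% increase: 0.45315 × 1.62 = 0.734103.
Overall factor 0.734103, i.e. -26.59%.

-26.59%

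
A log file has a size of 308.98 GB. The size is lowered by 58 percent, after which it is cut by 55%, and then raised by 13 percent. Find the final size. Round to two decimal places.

After the 58% decrease: 308.98 × 0.42 = 129.7716.
55% decrease: 129.7716 × 0.45 = 58.39722.
Apply the 13% increase: 58.39722 × 1.13 = 65.9888586 ≈ 65.99.

65.99 GB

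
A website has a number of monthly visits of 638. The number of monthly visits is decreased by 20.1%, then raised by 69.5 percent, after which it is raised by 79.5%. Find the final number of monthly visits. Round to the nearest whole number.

1551

Each change multiplies by a factor: 0.799 × 1.695 × 1.795 = 2.430977475.
638 × 2.430977475 = 1550.96362905 ≈ 1551.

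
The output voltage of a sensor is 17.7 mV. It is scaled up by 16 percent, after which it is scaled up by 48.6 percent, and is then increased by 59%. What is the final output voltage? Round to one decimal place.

16% increase: 17.7 × 1.16 = 20.532.
48.6% increase: 20.532 × 1.486 = 30.510552.
After the 59% increase: 30.510552 × 1.59 = 48.51177768 ≈ 48.5.

48.5 mV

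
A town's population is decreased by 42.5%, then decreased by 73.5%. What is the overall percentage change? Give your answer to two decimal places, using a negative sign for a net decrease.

-84.76%

A 42.5% decrease multiplies by 0.575.
Then a 73.5% decrease: 0.575 × 0.265 = 0.152375.
Overall factor 0.152375, i.e. -84.76%.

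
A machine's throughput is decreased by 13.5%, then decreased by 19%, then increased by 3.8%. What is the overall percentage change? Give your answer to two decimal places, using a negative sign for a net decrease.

-27.27%

A 13.5% decrease multiplies by 0.865.
Then a 19% decrease: 0.865 × 0.81 = 0.70065.
Then a 3.8% increase: 0.70065 × 1.038 = 0.7272747.
Overall factor 0.7272747, i.e. -27.27%.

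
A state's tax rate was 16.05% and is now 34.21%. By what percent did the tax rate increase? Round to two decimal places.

The change is 34.21 − 16.05 = 18.16 percentage points.
Relative to the original 16.05%, that is 18.16 ÷ 16.05 ≈ 113.15%.
So the tax rate rose by 113.15%.

113.15%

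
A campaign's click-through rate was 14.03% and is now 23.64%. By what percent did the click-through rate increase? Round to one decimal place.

The change is 23.64 − 14.03 = 9.61 percentage points.
Relative to the original 14.03%, that is 9.61 ÷ 14.03 ≈ 68.5%.
So the click-through rate rose by 68.5%.

68.5%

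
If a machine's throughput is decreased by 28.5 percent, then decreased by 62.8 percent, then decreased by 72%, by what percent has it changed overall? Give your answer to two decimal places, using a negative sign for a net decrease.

-92.55%

The combined multiplier is 0.715 × 0.372 × 0.28 = 0.0744744.
That corresponds to a decrease of 92.55%.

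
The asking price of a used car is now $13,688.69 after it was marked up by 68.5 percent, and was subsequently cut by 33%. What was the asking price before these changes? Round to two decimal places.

The overall multiplier applied was 1.685 × 0.67 = 1.12895.
So the original asking price was $13,688.69 ÷ 1.12895 ≈ $12,125.15.

$12,125.15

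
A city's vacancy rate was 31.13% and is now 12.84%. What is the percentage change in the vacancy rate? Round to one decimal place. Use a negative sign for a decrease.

The change is 12.84 − 31.13 = -18.29 percentage points.
Relative to the original 31.13%, that is -18.29 ÷ 31.13 ≈ -58.8%.

-58.8%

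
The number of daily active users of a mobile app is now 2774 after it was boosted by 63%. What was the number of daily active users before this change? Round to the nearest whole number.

1702

The overall multiplier applied was 1.63.
So the original number of daily active users was 2774 ÷ 1.63 ≈ 1702.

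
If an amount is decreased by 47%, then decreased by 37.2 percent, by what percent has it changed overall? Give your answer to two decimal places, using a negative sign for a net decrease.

A 47% decrease multiplies by 0.53.
Then a 37.2% decrease: 0.53 × 0.628 = 0.33284.
Overall factor 0.33284, i.e. -66.72%.

-66.72%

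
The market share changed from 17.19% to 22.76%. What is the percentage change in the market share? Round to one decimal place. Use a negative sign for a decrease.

32.4%

The change is 22.76 − 17.19 = 5.57 percentage points.
Relative to the original 17.19%, that is 5.57 ÷ 17.19 ≈ 32.4%.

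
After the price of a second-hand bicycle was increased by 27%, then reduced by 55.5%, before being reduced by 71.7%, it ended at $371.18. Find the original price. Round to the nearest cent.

$2,320.78

Undoing the 71.7% decrease: $371.18 ÷ 0.283 ≈ $1311.590106.
Undoing the 55.5% decrease: $1311.590106 ÷ 0.445 ≈ $2947.393497.
Undoing the 27% increase: $2947.393497 ÷ 1.27 ≈ $2,320.78.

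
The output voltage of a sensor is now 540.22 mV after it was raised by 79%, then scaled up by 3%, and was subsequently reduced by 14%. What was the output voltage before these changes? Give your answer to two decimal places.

The overall multiplier applied was 1.79 × 1.03 × 0.86 = 1.585582.
So the original output voltage was 540.22 ÷ 1.585582 ≈ 340.71 mV.

340.71 mV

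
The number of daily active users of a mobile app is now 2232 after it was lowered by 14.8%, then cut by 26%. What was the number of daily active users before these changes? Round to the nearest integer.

The overall multiplier applied was 0.852 × 0.74 = 0.63048.
So the original number of daily active users was 2232 ÷ 0.63048 ≈ 3540.

3540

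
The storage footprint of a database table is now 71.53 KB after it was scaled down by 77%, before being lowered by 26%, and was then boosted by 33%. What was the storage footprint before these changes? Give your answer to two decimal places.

The overall multiplier applied was 0.23 × 0.74 × 1.33 = 0.226366.
So the original storage footprint was 71.53 ÷ 0.226366 ≈ 315.99 KB.

315.99 KB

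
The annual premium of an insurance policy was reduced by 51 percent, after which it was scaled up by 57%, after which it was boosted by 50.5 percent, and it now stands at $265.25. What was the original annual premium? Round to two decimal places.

$229.10

The overall multiplier applied was 0.49 × 1.57 × 1.505 = 1.1577965.
So the original annual premium was $265.25 ÷ 1.1577965 ≈ $229.10.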